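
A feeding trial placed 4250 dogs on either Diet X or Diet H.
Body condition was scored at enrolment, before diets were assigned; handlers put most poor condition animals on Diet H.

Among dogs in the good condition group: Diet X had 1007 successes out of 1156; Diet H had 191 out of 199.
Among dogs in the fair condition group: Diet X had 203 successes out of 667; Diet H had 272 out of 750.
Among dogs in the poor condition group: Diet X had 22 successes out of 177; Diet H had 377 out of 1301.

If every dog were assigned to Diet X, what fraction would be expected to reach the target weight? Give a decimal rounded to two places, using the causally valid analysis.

Starting body condition differs across diets for reasons unrelated to any effect of the diet itself, and it separately predicts the outcome — a classic confounder. We must compare within starting body condition levels.
Standardising Diet X to the population starting body condition mix: 0.319·1007/1156 + 0.333·203/667 + 0.348·22/177 = 0.422.

0.42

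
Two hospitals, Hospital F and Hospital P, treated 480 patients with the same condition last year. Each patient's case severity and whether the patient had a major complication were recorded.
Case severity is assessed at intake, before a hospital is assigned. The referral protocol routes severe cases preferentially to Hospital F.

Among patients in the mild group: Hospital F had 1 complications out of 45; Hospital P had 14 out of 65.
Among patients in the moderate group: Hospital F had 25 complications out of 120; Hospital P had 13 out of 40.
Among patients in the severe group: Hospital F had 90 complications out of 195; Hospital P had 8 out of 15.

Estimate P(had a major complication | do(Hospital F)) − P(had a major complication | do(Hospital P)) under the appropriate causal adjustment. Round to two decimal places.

-0.11

Within every case severity level Hospital F has the lower rate, yet pooled Hospital P does — Simpson's reversal.
Case severity differs across hospitals for reasons unrelated to any effect of the hospital itself, and it separately predicts the outcome — a classic confounder. We must compare within case severity levels.
Adjusting over the population distribution of case severity: 0.229·(0.022−0.215) + 0.333·(0.208−0.325) + 0.438·(0.462−0.533) = -0.115.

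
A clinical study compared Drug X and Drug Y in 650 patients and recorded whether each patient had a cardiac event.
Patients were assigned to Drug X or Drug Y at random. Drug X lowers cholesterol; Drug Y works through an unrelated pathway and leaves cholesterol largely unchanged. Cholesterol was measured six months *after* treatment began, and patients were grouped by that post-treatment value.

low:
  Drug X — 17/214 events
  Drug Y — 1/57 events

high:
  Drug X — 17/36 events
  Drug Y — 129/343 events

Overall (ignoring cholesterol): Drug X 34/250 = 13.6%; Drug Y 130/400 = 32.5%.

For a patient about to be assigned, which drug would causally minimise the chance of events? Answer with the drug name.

The stratified and pooled comparisons disagree (Drug Y wins within each cholesterol; Drug X wins overall), so the answer turns on the causal role of cholesterol.
Cholesterol is recorded after the drug and is itself shifted by it — it sits on the causal path from drug to outcome. Conditioning on a mediator would strip out part of the effect we want; the pooled comparison gives the total causal effect.
Pooled: Drug X 13.6% vs Drug Y 32.5%; Drug X is lower overall.

Drug X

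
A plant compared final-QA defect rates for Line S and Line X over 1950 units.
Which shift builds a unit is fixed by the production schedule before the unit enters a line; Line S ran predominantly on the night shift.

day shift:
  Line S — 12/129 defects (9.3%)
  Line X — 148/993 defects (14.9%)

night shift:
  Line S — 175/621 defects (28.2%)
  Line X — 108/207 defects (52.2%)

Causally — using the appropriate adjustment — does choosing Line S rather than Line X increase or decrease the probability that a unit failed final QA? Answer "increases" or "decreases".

Within every shift level Line S has the lower rate, yet pooled Line X does — Simpson's reversal.
Here shift is a common cause — it drives both which line a case falls under and the outcome. The crude comparison mixes populations; the stratum-specific rates are the causally relevant ones.
Within each level — day shift: 9.3% vs 14.9%; night shift: 28.2% vs 52.2% — Line S is lower every time.

decreases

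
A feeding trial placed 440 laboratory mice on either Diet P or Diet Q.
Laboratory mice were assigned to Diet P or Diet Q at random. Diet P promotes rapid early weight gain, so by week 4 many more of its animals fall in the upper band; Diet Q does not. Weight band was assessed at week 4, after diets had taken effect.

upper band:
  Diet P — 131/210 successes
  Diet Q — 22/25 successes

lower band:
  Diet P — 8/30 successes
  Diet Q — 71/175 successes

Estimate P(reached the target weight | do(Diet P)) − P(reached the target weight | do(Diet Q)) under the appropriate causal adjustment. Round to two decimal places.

+0.11

Week-4 weight band here is a post-treatment variable shaped by the diet; conditioning on it would introduce bias rather than remove it. The overall comparison is the causal one.
The causal difference is the pooled difference: 0.579 − 0.465 = +0.114.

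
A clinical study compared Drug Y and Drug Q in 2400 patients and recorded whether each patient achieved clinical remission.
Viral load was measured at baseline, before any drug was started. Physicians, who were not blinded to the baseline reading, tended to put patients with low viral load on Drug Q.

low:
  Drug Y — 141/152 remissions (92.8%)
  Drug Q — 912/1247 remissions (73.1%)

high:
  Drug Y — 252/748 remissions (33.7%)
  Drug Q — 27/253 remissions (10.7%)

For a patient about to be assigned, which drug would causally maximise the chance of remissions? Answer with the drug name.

Drug Y

Since viral load is a pre-existing factor (not a product of the drug) and it affects the outcome on its own, it is a confounder. The stratified rates, not the pooled rate, identify the causal effect.
Within each level — low: 92.8% vs 73.1%; high: 33.7% vs 10.7% — Drug Y is higher every time.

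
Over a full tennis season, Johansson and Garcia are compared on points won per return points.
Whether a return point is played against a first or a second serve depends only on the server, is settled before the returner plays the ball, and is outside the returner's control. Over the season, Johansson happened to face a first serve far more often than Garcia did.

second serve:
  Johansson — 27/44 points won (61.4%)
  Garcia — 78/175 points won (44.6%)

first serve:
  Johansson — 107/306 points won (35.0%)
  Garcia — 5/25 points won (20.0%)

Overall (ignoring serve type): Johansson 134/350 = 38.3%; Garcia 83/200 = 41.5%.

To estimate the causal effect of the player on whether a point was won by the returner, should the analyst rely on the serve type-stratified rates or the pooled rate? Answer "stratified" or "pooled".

stratified

Nothing the player does changes serve type; the imbalance is an allocation artefact. With serve type also predicting the outcome, the pooled figure is confounded, and the within-stratum comparison is the causal one.
Within each level — second serve: 61.4% vs 44.6%; first serve: 35.0% vs 20.0% — Johansson is higher every time.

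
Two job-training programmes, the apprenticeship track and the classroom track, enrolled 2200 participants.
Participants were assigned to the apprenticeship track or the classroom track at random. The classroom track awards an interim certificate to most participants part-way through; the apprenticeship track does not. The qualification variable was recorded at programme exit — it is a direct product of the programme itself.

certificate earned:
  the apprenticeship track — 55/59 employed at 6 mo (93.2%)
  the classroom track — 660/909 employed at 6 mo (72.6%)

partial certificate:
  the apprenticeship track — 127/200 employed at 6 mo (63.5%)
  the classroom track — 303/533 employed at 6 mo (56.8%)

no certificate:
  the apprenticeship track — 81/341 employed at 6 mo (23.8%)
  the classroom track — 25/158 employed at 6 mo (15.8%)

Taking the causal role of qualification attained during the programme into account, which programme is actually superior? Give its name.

the classroom track

Qualification attained during the programme is downstream of the programme. One should not condition on a consequence of treatment, so the overall rates are the right comparison.
Pooled: the apprenticeship track 43.8% vs the classroom track 61.8%; the classroom track is higher overall.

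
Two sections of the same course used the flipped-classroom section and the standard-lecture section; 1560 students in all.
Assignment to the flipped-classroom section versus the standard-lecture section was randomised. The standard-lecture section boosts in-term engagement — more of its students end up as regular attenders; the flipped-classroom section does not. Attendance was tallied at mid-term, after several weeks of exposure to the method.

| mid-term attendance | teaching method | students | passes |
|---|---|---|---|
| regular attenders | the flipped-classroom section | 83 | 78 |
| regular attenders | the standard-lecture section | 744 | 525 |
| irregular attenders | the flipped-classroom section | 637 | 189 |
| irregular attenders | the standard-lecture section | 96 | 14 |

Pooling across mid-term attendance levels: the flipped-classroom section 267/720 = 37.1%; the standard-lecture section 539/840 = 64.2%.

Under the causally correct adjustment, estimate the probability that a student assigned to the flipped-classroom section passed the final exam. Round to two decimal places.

0.37

Mid-term attendance is downstream of the teaching method. One should not condition on a consequence of treatment, so the overall rates are the right comparison.
So P(outcome | do(the flipped-classroom section)) is just the pooled rate for the flipped-classroom section: 267/720 = 0.371.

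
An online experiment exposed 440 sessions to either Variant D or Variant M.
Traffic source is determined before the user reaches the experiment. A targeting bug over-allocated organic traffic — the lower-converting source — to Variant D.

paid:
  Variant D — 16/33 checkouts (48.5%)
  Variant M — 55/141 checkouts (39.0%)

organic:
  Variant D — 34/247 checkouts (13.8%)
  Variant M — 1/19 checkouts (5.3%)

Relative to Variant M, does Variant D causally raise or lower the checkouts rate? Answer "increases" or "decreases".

Traffic source is set before the variant has any effect — it is not caused by the variant — and it independently drives the outcome. That makes it a confounder, so the causal comparison is within traffic source levels.
Within each level — paid: 48.5% vs 39.0%; organic: 13.8% vs 5.3% — Variant D is higher every time.

increases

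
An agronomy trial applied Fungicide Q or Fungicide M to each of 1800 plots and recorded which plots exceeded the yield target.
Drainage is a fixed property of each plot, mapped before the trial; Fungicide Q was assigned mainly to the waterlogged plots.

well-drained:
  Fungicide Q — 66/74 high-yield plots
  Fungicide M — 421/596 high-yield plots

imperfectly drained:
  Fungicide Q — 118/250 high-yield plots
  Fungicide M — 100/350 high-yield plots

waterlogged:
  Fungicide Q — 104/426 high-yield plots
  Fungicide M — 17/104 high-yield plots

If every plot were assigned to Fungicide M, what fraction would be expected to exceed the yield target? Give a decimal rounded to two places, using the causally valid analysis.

0.41

Field drainage satisfies the back-door criterion: it is not a descendant of the fungicide, and it blocks the spurious path from fungicide to outcome. Adjusting for it (i.e., using the within-field drainage rates) gives the causal effect.
Standardising Fungicide M to the population field drainage mix: 0.372·421/596 + 0.333·100/350 + 0.294·17/104 = 0.406.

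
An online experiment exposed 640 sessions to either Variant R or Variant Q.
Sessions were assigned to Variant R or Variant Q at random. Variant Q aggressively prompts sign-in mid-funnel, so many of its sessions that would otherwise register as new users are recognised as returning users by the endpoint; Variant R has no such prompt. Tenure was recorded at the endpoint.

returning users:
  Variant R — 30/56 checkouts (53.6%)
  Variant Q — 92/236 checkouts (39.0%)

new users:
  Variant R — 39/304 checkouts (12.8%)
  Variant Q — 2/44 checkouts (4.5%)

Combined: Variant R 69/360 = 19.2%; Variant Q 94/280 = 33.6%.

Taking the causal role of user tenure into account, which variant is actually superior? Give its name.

The stratified and pooled comparisons disagree (Variant R wins within each user tenure; Variant Q wins overall), so the answer turns on the causal role of user tenure.
User tenure here is a post-treatment variable shaped by the variant; conditioning on it would introduce bias rather than remove it. The overall comparison is the causal one.
Pooled: Variant R 19.2% vs Variant Q 33.6%; Variant Q is higher overall.

Variant Q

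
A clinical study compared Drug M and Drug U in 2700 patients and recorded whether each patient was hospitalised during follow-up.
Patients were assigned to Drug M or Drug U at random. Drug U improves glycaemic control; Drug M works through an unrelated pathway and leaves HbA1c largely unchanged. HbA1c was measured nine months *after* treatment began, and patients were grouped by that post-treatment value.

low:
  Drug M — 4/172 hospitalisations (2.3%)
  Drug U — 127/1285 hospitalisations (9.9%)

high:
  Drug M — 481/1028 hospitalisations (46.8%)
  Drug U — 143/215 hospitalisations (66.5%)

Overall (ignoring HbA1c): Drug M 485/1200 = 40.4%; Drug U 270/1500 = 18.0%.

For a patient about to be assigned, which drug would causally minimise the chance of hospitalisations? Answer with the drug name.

Stratifying would compare drugs among patients the drugs themselves sorted into HbA1c groups — a form of selection on an intermediate. The unconditioned pooled rates give the total causal effect.
Pooled: Drug M 40.4% vs Drug U 18.0%; Drug U is lower overall.

Drug U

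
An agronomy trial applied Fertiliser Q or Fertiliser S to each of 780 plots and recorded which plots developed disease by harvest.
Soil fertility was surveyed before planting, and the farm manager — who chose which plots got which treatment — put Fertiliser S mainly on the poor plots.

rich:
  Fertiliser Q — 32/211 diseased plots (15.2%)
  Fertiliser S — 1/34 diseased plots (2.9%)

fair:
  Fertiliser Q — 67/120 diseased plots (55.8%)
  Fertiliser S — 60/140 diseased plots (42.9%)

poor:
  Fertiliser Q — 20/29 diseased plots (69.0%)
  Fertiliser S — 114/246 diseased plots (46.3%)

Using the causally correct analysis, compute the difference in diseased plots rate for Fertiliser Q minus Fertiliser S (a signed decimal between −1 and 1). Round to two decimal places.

+0.16

The stratified and pooled comparisons disagree (Fertiliser S wins within each soil fertility; Fertiliser Q wins overall), so the answer turns on the causal role of soil fertility.
Since soil fertility is a pre-existing factor (not a product of the fertiliser) and it affects the outcome on its own, it is a confounder. The stratified rates, not the pooled rate, identify the causal effect.
Adjusting over the population distribution of soil fertility: 0.314·(0.152−0.029) + 0.333·(0.558−0.429) + 0.353·(0.690−0.463) = +0.161.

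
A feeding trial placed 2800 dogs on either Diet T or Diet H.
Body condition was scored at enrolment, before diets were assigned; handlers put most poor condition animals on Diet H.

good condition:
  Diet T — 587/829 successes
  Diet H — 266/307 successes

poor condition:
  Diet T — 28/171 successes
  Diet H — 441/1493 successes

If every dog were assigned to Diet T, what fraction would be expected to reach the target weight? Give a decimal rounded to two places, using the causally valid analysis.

Starting body condition satisfies the back-door criterion: it is not a descendant of the diet, and it blocks the spurious path from diet to outcome. Adjusting for it (i.e., using the within-starting body condition rates) gives the causal effect.
Standardising Diet T to the population starting body condition mix: 0.406·587/829 + 0.594·28/171 = 0.385.

0.38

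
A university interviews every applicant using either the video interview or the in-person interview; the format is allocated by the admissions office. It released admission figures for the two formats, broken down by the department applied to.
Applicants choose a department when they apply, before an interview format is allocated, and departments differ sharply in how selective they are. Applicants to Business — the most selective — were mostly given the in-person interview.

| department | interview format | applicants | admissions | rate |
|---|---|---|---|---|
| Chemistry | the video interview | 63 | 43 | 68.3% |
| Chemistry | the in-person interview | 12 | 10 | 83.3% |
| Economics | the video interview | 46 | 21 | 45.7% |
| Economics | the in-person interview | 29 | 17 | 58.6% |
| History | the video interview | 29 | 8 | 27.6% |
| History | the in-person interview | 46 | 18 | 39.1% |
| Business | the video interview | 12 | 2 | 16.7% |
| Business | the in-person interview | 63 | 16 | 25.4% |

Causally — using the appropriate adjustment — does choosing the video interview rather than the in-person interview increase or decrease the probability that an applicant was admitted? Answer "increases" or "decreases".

decreases

The stratified and pooled comparisons disagree (the in-person interview wins within each department; the video interview wins overall), so the answer turns on the causal role of department.
Department differs across interview formats for reasons unrelated to any effect of the interview format itself, and it separately predicts the outcome — a classic confounder. We must compare within department levels.
Within each level — Chemistry: 68.3% vs 83.3%; Economics: 45.7% vs 58.6%; History: 27.6% vs 39.1%; Business: 16.7% vs 25.4% — the in-person interview is higher every time.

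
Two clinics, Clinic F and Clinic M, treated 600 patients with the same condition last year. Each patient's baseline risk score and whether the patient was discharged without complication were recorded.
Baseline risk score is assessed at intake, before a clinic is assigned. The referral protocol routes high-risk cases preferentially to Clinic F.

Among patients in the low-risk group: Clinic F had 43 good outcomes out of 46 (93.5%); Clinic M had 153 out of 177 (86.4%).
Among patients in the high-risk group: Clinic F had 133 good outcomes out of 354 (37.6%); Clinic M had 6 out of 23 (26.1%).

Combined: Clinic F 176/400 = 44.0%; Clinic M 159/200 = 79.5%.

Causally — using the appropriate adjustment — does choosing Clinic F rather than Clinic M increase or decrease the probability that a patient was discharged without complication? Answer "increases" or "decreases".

The stratified and pooled comparisons disagree (Clinic F wins within each baseline risk score; Clinic M wins overall), so the answer turns on the causal role of baseline risk score.
Baseline risk score differs across clinics for reasons unrelated to any effect of the clinic itself, and it separately predicts the outcome — a classic confounder. We must compare within baseline risk score levels.
Within each level — low-risk: 93.5% vs 86.4%; high-risk: 37.6% vs 26.1% — Clinic F is higher every time.

increases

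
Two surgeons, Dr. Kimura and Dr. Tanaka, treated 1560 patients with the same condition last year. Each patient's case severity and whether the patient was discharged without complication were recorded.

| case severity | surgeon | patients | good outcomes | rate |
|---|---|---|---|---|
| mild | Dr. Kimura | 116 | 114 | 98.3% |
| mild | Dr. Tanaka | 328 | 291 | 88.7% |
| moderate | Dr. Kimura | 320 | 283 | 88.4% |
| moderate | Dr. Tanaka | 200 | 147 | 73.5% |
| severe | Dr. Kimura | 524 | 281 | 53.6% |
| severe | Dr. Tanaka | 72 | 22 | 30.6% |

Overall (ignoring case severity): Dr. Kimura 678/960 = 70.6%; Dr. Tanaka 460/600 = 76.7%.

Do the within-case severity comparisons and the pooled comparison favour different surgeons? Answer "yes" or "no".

Within each case severity level (mild 98.3% vs 88.7%; moderate 88.4% vs 73.5%; severe 53.6% vs 30.6%), Dr. Kimura has the higher rate every time. Pooled: 70.6% vs 76.7% — Dr. Tanaka has the higher rate overall. The two comparisons disagree.

yes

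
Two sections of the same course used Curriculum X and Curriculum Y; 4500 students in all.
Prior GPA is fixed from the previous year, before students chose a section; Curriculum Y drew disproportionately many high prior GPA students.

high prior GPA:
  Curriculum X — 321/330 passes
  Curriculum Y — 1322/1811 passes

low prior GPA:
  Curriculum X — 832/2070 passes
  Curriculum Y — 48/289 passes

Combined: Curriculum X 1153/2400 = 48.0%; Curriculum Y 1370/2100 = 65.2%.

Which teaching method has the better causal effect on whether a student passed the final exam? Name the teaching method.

Here prior GPA band is a common cause — it drives both which teaching method a case falls under and the outcome. The crude comparison mixes populations; the stratum-specific rates are the causally relevant ones.
Within each level — high prior GPA: 97.3% vs 73.0%; low prior GPA: 40.2% vs 16.6% — Curriculum X is higher every time.

Curriculum X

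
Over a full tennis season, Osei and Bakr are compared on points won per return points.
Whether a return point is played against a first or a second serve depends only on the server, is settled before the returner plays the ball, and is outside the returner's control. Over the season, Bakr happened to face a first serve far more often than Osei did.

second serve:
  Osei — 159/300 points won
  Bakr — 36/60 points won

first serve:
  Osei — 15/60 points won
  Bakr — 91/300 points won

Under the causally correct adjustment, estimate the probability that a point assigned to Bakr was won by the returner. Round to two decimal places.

0.45

The imbalance in serve type arose from how return points were allocated, not from anything the player did; and serve type independently affects the outcome. The pooled gap is confounded — condition on serve type.
Standardising Bakr to the population serve type mix: 0.500·36/60 + 0.500·91/300 = 0.452.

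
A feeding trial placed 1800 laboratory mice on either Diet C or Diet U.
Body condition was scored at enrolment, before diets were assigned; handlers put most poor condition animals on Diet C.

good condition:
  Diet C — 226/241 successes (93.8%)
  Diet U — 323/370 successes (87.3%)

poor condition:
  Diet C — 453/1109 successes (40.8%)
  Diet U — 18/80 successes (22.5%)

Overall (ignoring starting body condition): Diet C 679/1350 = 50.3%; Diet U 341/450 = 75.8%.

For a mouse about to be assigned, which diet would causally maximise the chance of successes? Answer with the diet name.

Diet C

The starting body condition-specific comparison favours Diet C throughout, but the pooled figures favour Diet U. The question is whether to condition on starting body condition.
Starting body condition differs across diets for reasons unrelated to any effect of the diet itself, and it separately predicts the outcome — a classic confounder. We must compare within starting body condition levels.
Within each level — good condition: 93.8% vs 87.3%; poor condition: 40.8% vs 22.5% — Diet C is higher every time.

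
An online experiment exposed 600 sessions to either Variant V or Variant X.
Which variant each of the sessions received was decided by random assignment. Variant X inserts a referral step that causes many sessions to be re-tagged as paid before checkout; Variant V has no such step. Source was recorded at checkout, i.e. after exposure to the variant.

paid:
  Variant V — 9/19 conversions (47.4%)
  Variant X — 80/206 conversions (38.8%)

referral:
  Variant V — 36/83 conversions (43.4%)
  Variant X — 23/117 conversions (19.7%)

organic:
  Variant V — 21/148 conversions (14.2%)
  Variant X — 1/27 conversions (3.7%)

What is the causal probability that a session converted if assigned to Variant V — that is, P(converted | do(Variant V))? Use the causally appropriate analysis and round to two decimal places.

The stratified and pooled comparisons disagree (Variant V wins within each traffic source; Variant X wins overall), so the answer turns on the causal role of traffic source.
Traffic source is downstream of the variant. One should not condition on a consequence of treatment, so the overall rates are the right comparison.
So P(outcome | do(Variant V)) is just the pooled rate for Variant V: 66/250 = 0.264.

0.26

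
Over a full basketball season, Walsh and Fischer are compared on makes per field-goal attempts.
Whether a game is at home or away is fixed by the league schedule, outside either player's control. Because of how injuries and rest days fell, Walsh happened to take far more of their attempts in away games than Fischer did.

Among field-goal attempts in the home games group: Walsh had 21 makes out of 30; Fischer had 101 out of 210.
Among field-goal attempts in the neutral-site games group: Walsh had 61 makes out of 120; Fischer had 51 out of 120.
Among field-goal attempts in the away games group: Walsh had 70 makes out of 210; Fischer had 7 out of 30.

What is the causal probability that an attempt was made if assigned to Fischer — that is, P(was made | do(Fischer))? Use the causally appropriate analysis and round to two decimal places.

0.38

The stratified and pooled comparisons disagree (Walsh wins within each game venue; Fischer wins overall), so the answer turns on the causal role of game venue.
Nothing the player does changes game venue; the imbalance is an allocation artefact. With game venue also predicting the outcome, the pooled figure is confounded, and the within-stratum comparison is the causal one.
Standardising Fischer to the population game venue mix: 0.333·101/210 + 0.333·51/120 + 0.333·7/30 = 0.380.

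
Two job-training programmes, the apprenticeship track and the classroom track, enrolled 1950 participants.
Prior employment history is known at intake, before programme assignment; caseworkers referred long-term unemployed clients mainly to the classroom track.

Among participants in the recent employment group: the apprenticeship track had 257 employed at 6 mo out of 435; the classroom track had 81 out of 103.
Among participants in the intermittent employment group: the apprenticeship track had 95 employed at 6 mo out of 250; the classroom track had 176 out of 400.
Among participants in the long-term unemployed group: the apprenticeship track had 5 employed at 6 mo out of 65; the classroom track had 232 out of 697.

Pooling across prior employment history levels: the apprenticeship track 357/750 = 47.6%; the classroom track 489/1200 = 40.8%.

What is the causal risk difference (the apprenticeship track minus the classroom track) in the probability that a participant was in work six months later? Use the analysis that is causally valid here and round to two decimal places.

-0.17

Within every prior employment history level the classroom track has the higher rate, yet pooled the apprenticeship track does — Simpson's reversal.
Nothing the programme does changes prior employment history; the imbalance is an allocation artefact. With prior employment history also predicting the outcome, the pooled figure is confounded, and the within-stratum comparison is the causal one.
Adjusting over the population distribution of prior employment history: 0.276·(0.591−0.786) + 0.333·(0.380−0.440) + 0.391·(0.077−0.333) = -0.174.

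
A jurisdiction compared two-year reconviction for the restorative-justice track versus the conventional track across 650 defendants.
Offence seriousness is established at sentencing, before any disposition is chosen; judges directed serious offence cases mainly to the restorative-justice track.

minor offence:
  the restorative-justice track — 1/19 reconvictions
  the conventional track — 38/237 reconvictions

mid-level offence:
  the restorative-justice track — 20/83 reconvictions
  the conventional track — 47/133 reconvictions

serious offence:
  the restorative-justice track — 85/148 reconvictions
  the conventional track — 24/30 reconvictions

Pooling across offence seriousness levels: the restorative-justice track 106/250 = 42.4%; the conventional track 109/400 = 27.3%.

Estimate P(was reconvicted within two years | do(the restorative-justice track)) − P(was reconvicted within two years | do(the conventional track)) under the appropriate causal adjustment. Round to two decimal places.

-0.14

Offence seriousness differs across dispositions for reasons unrelated to any effect of the disposition itself, and it separately predicts the outcome — a classic confounder. We must compare within offence seriousness levels.
Adjusting over the population distribution of offence seriousness: 0.394·(0.053−0.160) + 0.332·(0.241−0.353) + 0.274·(0.574−0.800) = -0.142.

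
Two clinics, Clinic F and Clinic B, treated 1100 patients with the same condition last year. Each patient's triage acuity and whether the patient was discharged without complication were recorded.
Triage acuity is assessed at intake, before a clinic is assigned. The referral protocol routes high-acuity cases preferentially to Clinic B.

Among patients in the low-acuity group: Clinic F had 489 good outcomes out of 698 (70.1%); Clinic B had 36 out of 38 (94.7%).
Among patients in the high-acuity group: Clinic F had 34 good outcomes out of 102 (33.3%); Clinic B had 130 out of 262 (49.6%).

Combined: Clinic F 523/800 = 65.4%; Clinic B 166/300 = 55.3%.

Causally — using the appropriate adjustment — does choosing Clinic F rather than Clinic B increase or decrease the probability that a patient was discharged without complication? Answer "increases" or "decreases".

decreases

Within every triage acuity level Clinic B has the higher rate, yet pooled Clinic F does — Simpson's reversal.
Triage acuity satisfies the back-door criterion: it is not a descendant of the clinic, and it blocks the spurious path from clinic to outcome. Adjusting for it (i.e., using the within-triage acuity rates) gives the causal effect.
Within each level — low-acuity: 70.1% vs 94.7%; high-acuity: 33.3% vs 49.6% — Clinic B is higher every time.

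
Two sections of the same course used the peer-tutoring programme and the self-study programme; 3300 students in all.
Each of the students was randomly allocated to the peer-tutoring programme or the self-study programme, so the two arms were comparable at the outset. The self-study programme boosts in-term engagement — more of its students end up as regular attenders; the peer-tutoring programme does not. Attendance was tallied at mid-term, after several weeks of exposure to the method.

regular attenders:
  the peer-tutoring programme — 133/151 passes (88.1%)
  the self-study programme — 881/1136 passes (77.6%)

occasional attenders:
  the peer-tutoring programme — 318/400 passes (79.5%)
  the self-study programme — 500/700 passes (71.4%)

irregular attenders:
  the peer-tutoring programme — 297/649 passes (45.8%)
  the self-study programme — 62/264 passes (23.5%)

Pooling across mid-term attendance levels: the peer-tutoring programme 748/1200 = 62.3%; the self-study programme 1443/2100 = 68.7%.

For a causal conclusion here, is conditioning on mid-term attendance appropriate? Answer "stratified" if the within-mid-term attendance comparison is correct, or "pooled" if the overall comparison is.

pooled

The distribution of mid-term attendance is itself part of what the teaching method does — it is an intermediate outcome. Holding it fixed would remove that part of the effect; the total effect is the pooled difference.
Pooled: the peer-tutoring programme 62.3% vs the self-study programme 68.7%; the self-study programme is higher overall.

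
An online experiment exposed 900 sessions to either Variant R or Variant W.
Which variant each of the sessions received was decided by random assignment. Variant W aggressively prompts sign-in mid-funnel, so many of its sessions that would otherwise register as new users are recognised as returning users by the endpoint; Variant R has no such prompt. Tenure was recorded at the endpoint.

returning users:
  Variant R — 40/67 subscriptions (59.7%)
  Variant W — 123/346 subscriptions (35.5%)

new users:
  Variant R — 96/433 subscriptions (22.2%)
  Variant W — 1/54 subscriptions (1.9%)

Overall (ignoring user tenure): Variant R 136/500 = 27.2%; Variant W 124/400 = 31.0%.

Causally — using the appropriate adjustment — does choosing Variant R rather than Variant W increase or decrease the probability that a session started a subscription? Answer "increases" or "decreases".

Variant R is higher inside every user tenure stratum but Variant W is higher in aggregate. Whether to stratify depends on how user tenure relates to the variant.
User tenure here is a post-treatment variable shaped by the variant; conditioning on it would introduce bias rather than remove it. The overall comparison is the causal one.
Pooled: Variant R 27.2% vs Variant W 31.0%; Variant W is higher overall.

decreases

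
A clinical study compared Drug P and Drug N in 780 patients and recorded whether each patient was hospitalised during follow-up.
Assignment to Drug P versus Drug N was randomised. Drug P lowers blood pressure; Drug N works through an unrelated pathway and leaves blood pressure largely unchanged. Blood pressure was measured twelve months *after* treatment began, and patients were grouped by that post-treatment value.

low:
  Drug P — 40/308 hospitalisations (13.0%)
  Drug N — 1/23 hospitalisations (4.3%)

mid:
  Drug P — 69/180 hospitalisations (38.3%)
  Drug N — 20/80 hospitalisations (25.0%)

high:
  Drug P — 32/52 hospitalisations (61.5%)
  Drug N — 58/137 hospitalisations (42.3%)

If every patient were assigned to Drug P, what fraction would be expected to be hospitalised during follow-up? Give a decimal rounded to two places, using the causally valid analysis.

Blood pressure is recorded after the drug and is itself shifted by it — it sits on the causal path from drug to outcome. Conditioning on a mediator would strip out part of the effect we want; the pooled comparison gives the total causal effect.
So P(outcome | do(Drug P)) is just the pooled rate for Drug P: 141/540 = 0.261.

0.26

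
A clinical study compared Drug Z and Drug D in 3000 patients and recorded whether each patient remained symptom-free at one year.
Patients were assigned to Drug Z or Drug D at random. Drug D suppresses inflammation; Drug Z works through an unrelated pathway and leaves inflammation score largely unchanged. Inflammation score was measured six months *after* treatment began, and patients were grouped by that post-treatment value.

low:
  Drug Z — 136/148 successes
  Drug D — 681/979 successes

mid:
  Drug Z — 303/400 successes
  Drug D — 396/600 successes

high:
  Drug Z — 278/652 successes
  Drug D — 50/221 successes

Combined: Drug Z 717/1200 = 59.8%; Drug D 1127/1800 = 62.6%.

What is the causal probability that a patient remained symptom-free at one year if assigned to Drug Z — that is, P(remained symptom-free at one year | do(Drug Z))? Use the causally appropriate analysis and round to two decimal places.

Drug Z is higher inside every inflammation score stratum but Drug D is higher in aggregate. Whether to stratify depends on how inflammation score relates to the drug.
Inflammation score is downstream of the drug. One should not condition on a consequence of treatment, so the overall rates are the right comparison.
So P(outcome | do(Drug Z)) is just the pooled rate for Drug Z: 717/1200 = 0.598.

0.60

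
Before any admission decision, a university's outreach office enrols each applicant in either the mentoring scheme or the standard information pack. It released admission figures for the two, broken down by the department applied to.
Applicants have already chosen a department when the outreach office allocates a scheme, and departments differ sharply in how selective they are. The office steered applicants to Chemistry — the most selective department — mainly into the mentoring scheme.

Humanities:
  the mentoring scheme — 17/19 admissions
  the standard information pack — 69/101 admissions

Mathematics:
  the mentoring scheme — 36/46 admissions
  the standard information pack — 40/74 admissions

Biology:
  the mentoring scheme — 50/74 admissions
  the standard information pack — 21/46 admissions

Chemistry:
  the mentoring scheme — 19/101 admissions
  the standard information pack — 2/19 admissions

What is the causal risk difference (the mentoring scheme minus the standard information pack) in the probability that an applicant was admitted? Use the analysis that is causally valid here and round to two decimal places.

the mentoring scheme is higher inside every department stratum but the standard information pack is higher in aggregate. Whether to stratify depends on how department relates to the outreach scheme.
Here department is a common cause — it drives both which outreach scheme a case falls under and the outcome. The crude comparison mixes populations; the stratum-specific rates are the causally relevant ones.
Adjusting over the population distribution of department: 0.250·(0.895−0.683) + 0.250·(0.783−0.541) + 0.250·(0.676−0.457) + 0.250·(0.188−0.105) = +0.189.

+0.19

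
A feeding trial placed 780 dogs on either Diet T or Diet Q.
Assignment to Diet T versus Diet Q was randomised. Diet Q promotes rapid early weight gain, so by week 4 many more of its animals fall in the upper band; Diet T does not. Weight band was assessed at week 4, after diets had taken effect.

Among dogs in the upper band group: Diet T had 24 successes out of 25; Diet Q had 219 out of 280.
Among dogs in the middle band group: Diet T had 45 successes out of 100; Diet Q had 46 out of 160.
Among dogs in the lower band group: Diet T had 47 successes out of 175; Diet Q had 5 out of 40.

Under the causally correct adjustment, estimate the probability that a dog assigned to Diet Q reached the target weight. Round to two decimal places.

Week-4 weight band here is a post-treatment variable shaped by the diet; conditioning on it would introduce bias rather than remove it. The overall comparison is the causal one.
So P(outcome | do(Diet Q)) is just the pooled rate for Diet Q: 270/480 = 0.562.

0.56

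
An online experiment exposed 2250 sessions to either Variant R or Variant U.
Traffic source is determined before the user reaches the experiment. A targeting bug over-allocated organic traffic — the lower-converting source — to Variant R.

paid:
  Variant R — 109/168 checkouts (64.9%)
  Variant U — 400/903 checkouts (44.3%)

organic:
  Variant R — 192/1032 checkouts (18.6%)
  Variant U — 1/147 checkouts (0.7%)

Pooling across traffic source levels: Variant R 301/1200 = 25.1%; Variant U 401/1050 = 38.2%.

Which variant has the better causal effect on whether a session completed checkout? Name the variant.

Variant R

Variant R is higher inside every traffic source stratum but Variant U is higher in aggregate. Whether to stratify depends on how traffic source relates to the variant.
The imbalance in traffic source arose from how sessions were allocated, not from anything the variant did; and traffic source independently affects the outcome. The pooled gap is confounded — condition on traffic source.
Within each level — paid: 64.9% vs 44.3%; organic: 18.6% vs 0.7% — Variant R is higher every time.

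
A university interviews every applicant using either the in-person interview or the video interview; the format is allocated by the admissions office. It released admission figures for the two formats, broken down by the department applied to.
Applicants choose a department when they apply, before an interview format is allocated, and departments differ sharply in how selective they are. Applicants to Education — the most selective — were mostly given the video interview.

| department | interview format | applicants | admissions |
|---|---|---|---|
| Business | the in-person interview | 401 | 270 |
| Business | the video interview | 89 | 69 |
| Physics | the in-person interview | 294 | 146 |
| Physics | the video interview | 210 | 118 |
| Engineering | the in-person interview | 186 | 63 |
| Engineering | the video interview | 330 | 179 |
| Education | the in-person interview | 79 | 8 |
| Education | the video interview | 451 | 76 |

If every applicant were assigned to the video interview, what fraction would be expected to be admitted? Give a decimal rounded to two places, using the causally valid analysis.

Department differs across interview formats for reasons unrelated to any effect of the interview format itself, and it separately predicts the outcome — a classic confounder. We must compare within department levels.
Standardising the video interview to the population department mix: 0.240·69/89 + 0.247·118/210 + 0.253·179/330 + 0.260·76/451 = 0.506.

0.51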